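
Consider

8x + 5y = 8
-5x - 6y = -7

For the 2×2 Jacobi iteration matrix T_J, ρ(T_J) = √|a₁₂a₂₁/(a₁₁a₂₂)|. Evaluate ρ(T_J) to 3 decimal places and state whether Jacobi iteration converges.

0.722

a₁₂a₂₁/(a₁₁a₂₂) = (5)·(-5) / ((8)·(-6)) = 0.520833
ρ = √|0.520833| = √0.520833 = 0.722
ρ < 1, so Jacobi converges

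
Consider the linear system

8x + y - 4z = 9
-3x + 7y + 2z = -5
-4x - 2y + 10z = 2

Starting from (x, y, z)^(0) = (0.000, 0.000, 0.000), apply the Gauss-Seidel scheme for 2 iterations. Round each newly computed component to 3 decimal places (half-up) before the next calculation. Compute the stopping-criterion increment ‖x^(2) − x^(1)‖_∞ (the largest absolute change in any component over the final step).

0.331

Iteration 1:
  x = (9 - (1)·0.000 - (-4)·0.000) / (8) = 1.125
  y = (-5 - (-3)·1.125 - (2)·0.000) / (7) = -0.232
  z = (2 - (-4)·1.125 - (-2)·-0.232) / (10) = 0.604
Iteration 2:
  x = (9 - (1)·-0.232 - (-4)·0.604) / (8) = 1.456
  y = (-5 - (-3)·1.456 - (2)·0.604) / (7) = -0.263
  z = (2 - (-4)·1.456 - (-2)·-0.263) / (10) = 0.730
Change: (0.331, -0.031, 0.126) → max |·| = 0.331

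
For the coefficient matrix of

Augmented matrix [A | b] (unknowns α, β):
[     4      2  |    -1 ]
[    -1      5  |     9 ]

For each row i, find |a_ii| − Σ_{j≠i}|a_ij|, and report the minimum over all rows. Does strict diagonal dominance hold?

row 1: |4| − (2) = 2
row 2: |5| − (1) = 4
minimum over rows = 2 → strictly diagonally dominant (convergence guaranteed)

2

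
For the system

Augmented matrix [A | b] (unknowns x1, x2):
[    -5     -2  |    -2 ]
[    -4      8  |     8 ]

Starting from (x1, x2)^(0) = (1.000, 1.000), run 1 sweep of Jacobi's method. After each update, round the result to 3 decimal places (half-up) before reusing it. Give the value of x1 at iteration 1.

Iteration 1:
  x1 = (-2 - (-2)·1.000) / (-5) = 0.000
  x2 = (8 - (-4)·1.000) / (8) = 1.500

0.000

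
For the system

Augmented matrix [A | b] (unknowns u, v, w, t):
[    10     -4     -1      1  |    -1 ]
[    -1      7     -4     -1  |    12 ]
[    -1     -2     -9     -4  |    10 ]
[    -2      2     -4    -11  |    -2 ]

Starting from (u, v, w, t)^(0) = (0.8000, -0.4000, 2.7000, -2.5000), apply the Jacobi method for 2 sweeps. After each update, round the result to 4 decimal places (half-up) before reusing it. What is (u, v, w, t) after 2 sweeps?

Iteration 1:
  u = (-1 - (-4)·-0.4000 - (-1)·2.7000 - (1)·-2.5000) / (10) = 0.2600
  v = (12 - (-1)·0.8000 - (-4)·2.7000 - (-1)·-2.5000) / (7) = 3.0143
  w = (10 - (-1)·0.8000 - (-2)·-0.4000 - (-4)·-2.5000) / (-9) = 0.0000
  t = (-2 - (-2)·0.8000 - (2)·-0.4000 - (-4)·2.7000) / (-11) = -1.0182
Iteration 2:
  u = (-1 - (-4)·3.0143 - (-1)·0.0000 - (1)·-1.0182) / (10) = 1.2075
  v = (12 - (-1)·0.2600 - (-4)·0.0000 - (-1)·-1.0182) / (7) = 1.6060
  w = (10 - (-1)·0.2600 - (-2)·3.0143 - (-4)·-1.0182) / (-9) = -1.3573
  t = (-2 - (-2)·0.2600 - (2)·3.0143 - (-4)·0.0000) / (-11) = 0.6826

(1.2075, 1.6060, -1.3573, 0.6826)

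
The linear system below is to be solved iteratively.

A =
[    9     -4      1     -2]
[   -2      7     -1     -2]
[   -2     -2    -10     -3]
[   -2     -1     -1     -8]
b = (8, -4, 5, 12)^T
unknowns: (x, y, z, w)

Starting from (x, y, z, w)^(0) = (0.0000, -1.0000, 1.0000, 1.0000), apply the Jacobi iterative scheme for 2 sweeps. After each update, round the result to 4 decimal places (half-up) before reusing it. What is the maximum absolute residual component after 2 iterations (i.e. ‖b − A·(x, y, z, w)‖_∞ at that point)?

Iteration 1:
  x = (8 - (-4)·-1.0000 - (1)·1.0000 - (-2)·1.0000) / (9) = 0.5556
  y = (-4 - (-2)·0.0000 - (-1)·1.0000 - (-2)·1.0000) / (7) = -0.1429
  z = (5 - (-2)·0.0000 - (-2)·-1.0000 - (-3)·1.0000) / (-10) = -0.6000
  w = (12 - (-2)·0.0000 - (-1)·-1.0000 - (-1)·1.0000) / (-8) = -1.5000
Iteration 2:
  x = (8 - (-4)·-0.1429 - (1)·-0.6000 - (-2)·-1.5000) / (9) = 0.5587
  y = (-4 - (-2)·0.5556 - (-1)·-0.6000 - (-2)·-1.5000) / (7) = -0.9270
  z = (5 - (-2)·0.5556 - (-2)·-0.1429 - (-3)·-1.5000) / (-10) = -0.1325
  w = (12 - (-2)·0.5556 - (-1)·-0.1429 - (-1)·-0.6000) / (-8) = -1.5460
Residual b − A·x = (-3.6958, 0.3819, -1.6996, -0.3101); ∞-norm = 3.6958

3.6958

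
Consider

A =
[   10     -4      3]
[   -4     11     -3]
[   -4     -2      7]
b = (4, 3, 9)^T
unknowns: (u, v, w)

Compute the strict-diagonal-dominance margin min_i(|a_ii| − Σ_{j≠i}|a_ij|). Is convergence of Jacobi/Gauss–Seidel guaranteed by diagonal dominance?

row 1: |10| − (4+3) = 3
row 2: |11| − (4+3) = 4
row 3: |7| − (4+2) = 1
minimum over rows = 1 → strictly diagonally dominant (convergence guaranteed)

1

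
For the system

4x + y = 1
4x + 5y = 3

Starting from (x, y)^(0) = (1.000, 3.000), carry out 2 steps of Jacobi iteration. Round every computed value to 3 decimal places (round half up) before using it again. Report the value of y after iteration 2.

Iteration 1:
  x = (1 - (1)·3.000) / (4) = -0.500
  y = (3 - (4)·1.000) / (5) = -0.200
Iteration 2:
  x = (1 - (1)·-0.200) / (4) = 0.300
  y = (3 - (4)·-0.500) / (5) = 1.000

1.000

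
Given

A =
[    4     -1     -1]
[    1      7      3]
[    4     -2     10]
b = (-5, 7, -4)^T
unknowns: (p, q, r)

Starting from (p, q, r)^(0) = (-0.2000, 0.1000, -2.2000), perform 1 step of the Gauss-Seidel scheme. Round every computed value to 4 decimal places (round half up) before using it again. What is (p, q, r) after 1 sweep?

Iteration 1:
  p = (-5 - (-1)·0.1000 - (-1)·-2.2000) / (4) = -1.7750
  q = (7 - (1)·-1.7750 - (3)·-2.2000) / (7) = 2.1964
  r = (-4 - (4)·-1.7750 - (-2)·2.1964) / (10) = 0.7493

(-1.7750, 2.1964, 0.7493)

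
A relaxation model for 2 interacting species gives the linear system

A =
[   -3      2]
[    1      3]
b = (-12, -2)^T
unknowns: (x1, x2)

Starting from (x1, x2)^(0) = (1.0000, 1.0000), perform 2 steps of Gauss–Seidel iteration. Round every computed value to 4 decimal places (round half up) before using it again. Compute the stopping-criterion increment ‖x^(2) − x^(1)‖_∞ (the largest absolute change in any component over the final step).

Iteration 1:
  x1 = (-12 - (2)·1.0000) / (-3) = 4.6667
  x2 = (-2 - (1)·4.6667) / (3) = -2.2222
Iteration 2:
  x1 = (-12 - (2)·-2.2222) / (-3) = 2.5185
  x2 = (-2 - (1)·2.5185) / (3) = -1.5062
Change: (-2.1482, 0.7160) → max |·| = 2.1482

2.1482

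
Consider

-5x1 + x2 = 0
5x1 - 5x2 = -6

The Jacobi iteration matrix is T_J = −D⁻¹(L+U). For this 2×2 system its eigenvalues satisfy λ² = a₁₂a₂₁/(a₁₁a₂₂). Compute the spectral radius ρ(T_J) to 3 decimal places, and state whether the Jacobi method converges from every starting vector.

a₁₂a₂₁/(a₁₁a₂₂) = (1)·(5) / ((-5)·(-5)) = 0.200000
ρ = √|0.200000| = √0.200000 = 0.447
ρ < 1, so Jacobi converges

0.447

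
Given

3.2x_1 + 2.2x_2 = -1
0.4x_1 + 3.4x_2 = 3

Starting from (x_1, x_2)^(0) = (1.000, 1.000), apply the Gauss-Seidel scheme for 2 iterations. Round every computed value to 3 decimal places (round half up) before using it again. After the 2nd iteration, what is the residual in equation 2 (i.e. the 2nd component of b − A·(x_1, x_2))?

Iteration 1:
  x_1 = (-1 - (2.2)·1.000) / (3.2) = -1.000
  x_2 = (3 - (0.4)·-1.000) / (3.4) = 1.000
Iteration 2:
  x_1 = (-1 - (2.2)·1.000) / (3.2) = -1.000
  x_2 = (3 - (0.4)·-1.000) / (3.4) = 1.000
Residual b − A·x = (0.000, 0.000)

0.000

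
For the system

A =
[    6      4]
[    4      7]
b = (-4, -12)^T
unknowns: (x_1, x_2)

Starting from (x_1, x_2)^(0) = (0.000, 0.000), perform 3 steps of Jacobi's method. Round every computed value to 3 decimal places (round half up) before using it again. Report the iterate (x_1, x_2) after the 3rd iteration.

(0.222, -1.986)

Iteration 1:
  x_1 = (-4 - (4)·0.000) / (6) = -0.667
  x_2 = (-12 - (4)·0.000) / (7) = -1.714
Iteration 2:
  x_1 = (-4 - (4)·-1.714) / (6) = 0.476
  x_2 = (-12 - (4)·-0.667) / (7) = -1.333
Iteration 3:
  x_1 = (-4 - (4)·-1.333) / (6) = 0.222
  x_2 = (-12 - (4)·0.476) / (7) = -1.986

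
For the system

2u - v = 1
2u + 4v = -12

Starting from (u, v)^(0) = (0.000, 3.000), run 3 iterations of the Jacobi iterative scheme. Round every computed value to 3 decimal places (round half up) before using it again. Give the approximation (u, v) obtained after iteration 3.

(-1.500, -2.500)

Iteration 1:
  u = (1 - (-1)·3.000) / (2) = 2.000
  v = (-12 - (2)·0.000) / (4) = -3.000
Iteration 2:
  u = (1 - (-1)·-3.000) / (2) = -1.000
  v = (-12 - (2)·2.000) / (4) = -4.000
Iteration 3:
  u = (1 - (-1)·-4.000) / (2) = -1.500
  v = (-12 - (2)·-1.000) / (4) = -2.500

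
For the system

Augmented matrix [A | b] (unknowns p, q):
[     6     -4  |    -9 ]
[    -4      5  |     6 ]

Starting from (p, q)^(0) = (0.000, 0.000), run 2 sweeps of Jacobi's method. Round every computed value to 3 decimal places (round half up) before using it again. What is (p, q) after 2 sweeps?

(-0.700, 0.000)

Iteration 1:
  p = (-9 - (-4)·0.000) / (6) = -1.500
  q = (6 - (-4)·0.000) / (5) = 1.200
Iteration 2:
  p = (-9 - (-4)·1.200) / (6) = -0.700
  q = (6 - (-4)·-1.500) / (5) = 0.000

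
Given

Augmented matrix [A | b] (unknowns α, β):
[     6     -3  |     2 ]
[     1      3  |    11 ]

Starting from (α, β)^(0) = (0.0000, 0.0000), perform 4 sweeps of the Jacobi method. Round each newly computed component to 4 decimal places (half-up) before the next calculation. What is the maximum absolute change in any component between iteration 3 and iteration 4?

0.3056

Iteration 1:
  α = (2 - (-3)·0.0000) / (6) = 0.3333
  β = (11 - (1)·0.0000) / (3) = 3.6667
Iteration 2:
  α = (2 - (-3)·3.6667) / (6) = 2.1667
  β = (11 - (1)·0.3333) / (3) = 3.5556
Iteration 3:
  α = (2 - (-3)·3.5556) / (6) = 2.1111
  β = (11 - (1)·2.1667) / (3) = 2.9444
Iteration 4:
  α = (2 - (-3)·2.9444) / (6) = 1.8055
  β = (11 - (1)·2.1111) / (3) = 2.9630
Change: (-0.3056, 0.0186) → max |·| = 0.3056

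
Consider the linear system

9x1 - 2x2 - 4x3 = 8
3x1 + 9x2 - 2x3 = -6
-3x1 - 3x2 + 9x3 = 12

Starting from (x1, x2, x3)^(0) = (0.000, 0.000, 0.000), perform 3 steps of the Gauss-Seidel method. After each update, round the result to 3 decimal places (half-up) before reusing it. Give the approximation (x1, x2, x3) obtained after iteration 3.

Iteration 1:
  x1 = (8 - (-2)·0.000 - (-4)·0.000) / (9) = 0.889
  x2 = (-6 - (3)·0.889 - (-2)·0.000) / (9) = -0.963
  x3 = (12 - (-3)·0.889 - (-3)·-0.963) / (9) = 1.309
Iteration 2:
  x1 = (8 - (-2)·-0.963 - (-4)·1.309) / (9) = 1.257
  x2 = (-6 - (3)·1.257 - (-2)·1.309) / (9) = -0.795
  x3 = (12 - (-3)·1.257 - (-3)·-0.795) / (9) = 1.487
Iteration 3:
  x1 = (8 - (-2)·-0.795 - (-4)·1.487) / (9) = 1.373
  x2 = (-6 - (3)·1.373 - (-2)·1.487) / (9) = -0.794
  x3 = (12 - (-3)·1.373 - (-3)·-0.794) / (9) = 1.526

(1.373, -0.794, 1.526)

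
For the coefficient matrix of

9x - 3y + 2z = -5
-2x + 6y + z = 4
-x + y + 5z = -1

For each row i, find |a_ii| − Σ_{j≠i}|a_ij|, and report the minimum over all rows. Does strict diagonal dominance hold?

row 1: |9| − (3+2) = 4
row 2: |6| − (2+1) = 3
row 3: |5| − (1+1) = 3
minimum over rows = 3 → strictly diagonally dominant (convergence guaranteed)

3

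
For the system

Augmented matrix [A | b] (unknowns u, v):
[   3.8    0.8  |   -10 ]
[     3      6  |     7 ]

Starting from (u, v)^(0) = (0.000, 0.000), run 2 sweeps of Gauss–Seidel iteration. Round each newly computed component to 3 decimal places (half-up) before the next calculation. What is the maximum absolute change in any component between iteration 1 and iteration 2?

0.522

Iteration 1:
  u = (-10 - (0.8)·0.000) / (3.8) = -2.632
  v = (7 - (3)·-2.632) / (6) = 2.483
Iteration 2:
  u = (-10 - (0.8)·2.483) / (3.8) = -3.154
  v = (7 - (3)·-3.154) / (6) = 2.744
Change: (-0.522, 0.261) → max |·| = 0.522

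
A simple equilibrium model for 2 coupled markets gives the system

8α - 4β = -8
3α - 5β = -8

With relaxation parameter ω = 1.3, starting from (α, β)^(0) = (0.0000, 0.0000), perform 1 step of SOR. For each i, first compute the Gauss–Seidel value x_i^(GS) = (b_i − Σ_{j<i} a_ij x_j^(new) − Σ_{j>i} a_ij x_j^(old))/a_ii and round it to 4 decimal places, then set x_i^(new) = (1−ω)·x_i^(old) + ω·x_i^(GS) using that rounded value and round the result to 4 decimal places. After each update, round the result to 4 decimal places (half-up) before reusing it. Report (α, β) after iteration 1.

Iteration 1:
  α: GS value = (-8 - (-4)·0.0000) / (8) = -1.0000;  α ← (1−ω)·0.0000 + ω·-1.0000 = -1.3000
  β: GS value = (-8 - (3)·-1.3000) / (-5) = 0.8200;  β ← (1−ω)·0.0000 + ω·0.8200 = 1.0660

(-1.3000, 1.0660)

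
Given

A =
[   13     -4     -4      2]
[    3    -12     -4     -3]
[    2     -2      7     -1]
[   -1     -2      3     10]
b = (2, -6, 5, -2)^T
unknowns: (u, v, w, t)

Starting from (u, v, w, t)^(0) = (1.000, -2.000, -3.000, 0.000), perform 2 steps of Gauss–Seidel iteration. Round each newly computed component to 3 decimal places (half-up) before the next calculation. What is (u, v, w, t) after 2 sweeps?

(1.035, 0.414, 0.460, -0.152)

Iteration 1:
  u = (2 - (-4)·-2.000 - (-4)·-3.000 - (2)·0.000) / (13) = -1.385
  v = (-6 - (3)·-1.385 - (-4)·-3.000 - (-3)·0.000) / (-12) = 1.154
  w = (5 - (2)·-1.385 - (-2)·1.154 - (-1)·0.000) / (7) = 1.440
  t = (-2 - (-1)·-1.385 - (-2)·1.154 - (3)·1.440) / (10) = -0.540
Iteration 2:
  u = (2 - (-4)·1.154 - (-4)·1.440 - (2)·-0.540) / (13) = 1.035
  v = (-6 - (3)·1.035 - (-4)·1.440 - (-3)·-0.540) / (-12) = 0.414
  w = (5 - (2)·1.035 - (-2)·0.414 - (-1)·-0.540) / (7) = 0.460
  t = (-2 - (-1)·1.035 - (-2)·0.414 - (3)·0.460) / (10) = -0.152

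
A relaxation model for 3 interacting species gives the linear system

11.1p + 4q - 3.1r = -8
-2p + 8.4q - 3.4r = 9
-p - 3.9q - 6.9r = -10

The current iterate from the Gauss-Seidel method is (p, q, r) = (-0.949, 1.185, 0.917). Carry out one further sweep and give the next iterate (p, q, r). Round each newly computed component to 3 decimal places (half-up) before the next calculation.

One sweep:
  p = (-8 - (4)·1.185 - (-3.1)·0.917) / (11.1) = -0.892
  q = (9 - (-2)·-0.892 - (-3.4)·0.917) / (8.4) = 1.230
  r = (-10 - (-1)·-0.892 - (-3.9)·1.230) / (-6.9) = 0.883

(-0.892, 1.230, 0.883)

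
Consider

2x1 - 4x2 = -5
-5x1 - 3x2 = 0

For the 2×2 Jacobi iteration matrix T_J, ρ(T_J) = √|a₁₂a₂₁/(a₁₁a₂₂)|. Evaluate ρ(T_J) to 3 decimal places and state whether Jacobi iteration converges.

a₁₂a₂₁/(a₁₁a₂₂) = (-4)·(-5) / ((2)·(-3)) = -3.333333
ρ = √|-3.333333| = √3.333333 = 1.826
ρ > 1, so Jacobi diverges

1.826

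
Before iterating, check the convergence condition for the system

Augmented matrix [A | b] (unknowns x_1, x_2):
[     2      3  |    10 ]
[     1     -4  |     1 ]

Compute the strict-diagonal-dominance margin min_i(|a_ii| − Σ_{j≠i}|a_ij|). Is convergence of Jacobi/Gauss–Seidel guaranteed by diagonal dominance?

row 1: |2| − (3) = -1
row 2: |-4| − (1) = 3
minimum over rows = -1 → not strictly diagonally dominant

-1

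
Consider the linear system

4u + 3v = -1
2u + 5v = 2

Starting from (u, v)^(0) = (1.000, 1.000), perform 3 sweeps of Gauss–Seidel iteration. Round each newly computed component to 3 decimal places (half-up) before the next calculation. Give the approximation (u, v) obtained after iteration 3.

Iteration 1:
  u = (-1 - (3)·1.000) / (4) = -1.000
  v = (2 - (2)·-1.000) / (5) = 0.800
Iteration 2:
  u = (-1 - (3)·0.800) / (4) = -0.850
  v = (2 - (2)·-0.850) / (5) = 0.740
Iteration 3:
  u = (-1 - (3)·0.740) / (4) = -0.805
  v = (2 - (2)·-0.805) / (5) = 0.722

(-0.805, 0.722)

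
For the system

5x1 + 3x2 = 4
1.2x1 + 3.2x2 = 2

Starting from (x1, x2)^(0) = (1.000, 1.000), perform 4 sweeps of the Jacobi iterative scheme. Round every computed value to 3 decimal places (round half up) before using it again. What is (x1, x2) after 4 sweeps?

(0.571, 0.449)

Iteration 1:
  x1 = (4 - (3)·1.000) / (5) = 0.200
  x2 = (2 - (1.2)·1.000) / (3.2) = 0.250
Iteration 2:
  x1 = (4 - (3)·0.250) / (5) = 0.650
  x2 = (2 - (1.2)·0.200) / (3.2) = 0.550
Iteration 3:
  x1 = (4 - (3)·0.550) / (5) = 0.470
  x2 = (2 - (1.2)·0.650) / (3.2) = 0.381
Iteration 4:
  x1 = (4 - (3)·0.381) / (5) = 0.571
  x2 = (2 - (1.2)·0.470) / (3.2) = 0.449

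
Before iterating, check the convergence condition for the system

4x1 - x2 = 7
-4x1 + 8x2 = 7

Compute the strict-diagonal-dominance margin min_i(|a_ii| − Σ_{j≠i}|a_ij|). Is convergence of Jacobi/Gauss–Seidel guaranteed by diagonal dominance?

3

row 1: |4| − (1) = 3
row 2: |8| − (4) = 4
minimum over rows = 3 → strictly diagonally dominant (convergence guaranteed)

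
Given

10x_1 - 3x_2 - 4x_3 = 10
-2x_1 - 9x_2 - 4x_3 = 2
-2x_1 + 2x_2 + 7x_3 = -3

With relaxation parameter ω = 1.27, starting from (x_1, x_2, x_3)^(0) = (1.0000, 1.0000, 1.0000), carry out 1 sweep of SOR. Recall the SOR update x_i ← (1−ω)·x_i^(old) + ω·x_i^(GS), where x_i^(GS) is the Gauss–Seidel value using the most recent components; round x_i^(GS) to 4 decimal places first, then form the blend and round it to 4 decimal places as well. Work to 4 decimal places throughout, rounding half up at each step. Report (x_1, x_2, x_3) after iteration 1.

Iteration 1:
  x_1: GS value = (10 - (-3)·1.0000 - (-4)·1.0000) / (10) = 1.7000;  x_1 ← (1−ω)·1.0000 + ω·1.7000 = 1.8890
  x_2: GS value = (2 - (-2)·1.8890 - (-4)·1.0000) / (-9) = -1.0864;  x_2 ← (1−ω)·1.0000 + ω·-1.0864 = -1.6497
  x_3: GS value = (-3 - (-2)·1.8890 - (2)·-1.6497) / (7) = 0.5825;  x_3 ← (1−ω)·1.0000 + ω·0.5825 = 0.4698

(1.8890, -1.6497, 0.4698)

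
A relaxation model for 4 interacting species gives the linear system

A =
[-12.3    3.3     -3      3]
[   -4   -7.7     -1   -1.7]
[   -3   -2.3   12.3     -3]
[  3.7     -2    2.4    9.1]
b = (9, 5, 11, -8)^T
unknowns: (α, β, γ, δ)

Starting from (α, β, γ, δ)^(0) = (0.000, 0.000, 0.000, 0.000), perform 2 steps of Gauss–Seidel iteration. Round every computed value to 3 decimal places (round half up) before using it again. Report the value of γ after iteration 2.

Iteration 1:
  α = (9 - (3.3)·0.000 - (-3)·0.000 - (3)·0.000) / (-12.3) = -0.732
  β = (5 - (-4)·-0.732 - (-1)·0.000 - (-1.7)·0.000) / (-7.7) = -0.269
  γ = (11 - (-3)·-0.732 - (-2.3)·-0.269 - (-3)·0.000) / (12.3) = 0.665
  δ = (-8 - (3.7)·-0.732 - (-2)·-0.269 - (2.4)·0.665) / (9.1) = -0.816
Iteration 2:
  α = (9 - (3.3)·-0.269 - (-3)·0.665 - (3)·-0.816) / (-12.3) = -1.165
  β = (5 - (-4)·-1.165 - (-1)·0.665 - (-1.7)·-0.816) / (-7.7) = 0.050
  γ = (11 - (-3)·-1.165 - (-2.3)·0.050 - (-3)·-0.816) / (12.3) = 0.420
  δ = (-8 - (3.7)·-1.165 - (-2)·0.050 - (2.4)·0.420) / (9.1) = -0.505

0.420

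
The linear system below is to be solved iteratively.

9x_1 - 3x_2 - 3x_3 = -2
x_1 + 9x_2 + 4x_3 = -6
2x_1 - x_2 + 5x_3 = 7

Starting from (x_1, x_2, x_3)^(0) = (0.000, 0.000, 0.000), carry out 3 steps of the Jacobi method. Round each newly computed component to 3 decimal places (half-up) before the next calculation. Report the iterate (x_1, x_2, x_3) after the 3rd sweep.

Iteration 1:
  x_1 = (-2 - (-3)·0.000 - (-3)·0.000) / (9) = -0.222
  x_2 = (-6 - (1)·0.000 - (4)·0.000) / (9) = -0.667
  x_3 = (7 - (2)·0.000 - (-1)·0.000) / (5) = 1.400
Iteration 2:
  x_1 = (-2 - (-3)·-0.667 - (-3)·1.400) / (9) = 0.022
  x_2 = (-6 - (1)·-0.222 - (4)·1.400) / (9) = -1.264
  x_3 = (7 - (2)·-0.222 - (-1)·-0.667) / (5) = 1.355
Iteration 3:
  x_1 = (-2 - (-3)·-1.264 - (-3)·1.355) / (9) = -0.192
  x_2 = (-6 - (1)·0.022 - (4)·1.355) / (9) = -1.271
  x_3 = (7 - (2)·0.022 - (-1)·-1.264) / (5) = 1.138

(-0.192, -1.271, 1.138)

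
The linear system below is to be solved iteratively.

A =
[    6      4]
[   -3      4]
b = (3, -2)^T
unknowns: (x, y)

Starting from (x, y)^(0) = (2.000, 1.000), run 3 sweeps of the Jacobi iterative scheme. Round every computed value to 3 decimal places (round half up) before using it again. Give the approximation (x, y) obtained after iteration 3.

(0.917, -0.625)

Iteration 1:
  x = (3 - (4)·1.000) / (6) = -0.167
  y = (-2 - (-3)·2.000) / (4) = 1.000
Iteration 2:
  x = (3 - (4)·1.000) / (6) = -0.167
  y = (-2 - (-3)·-0.167) / (4) = -0.625
Iteration 3:
  x = (3 - (4)·-0.625) / (6) = 0.917
  y = (-2 - (-3)·-0.167) / (4) = -0.625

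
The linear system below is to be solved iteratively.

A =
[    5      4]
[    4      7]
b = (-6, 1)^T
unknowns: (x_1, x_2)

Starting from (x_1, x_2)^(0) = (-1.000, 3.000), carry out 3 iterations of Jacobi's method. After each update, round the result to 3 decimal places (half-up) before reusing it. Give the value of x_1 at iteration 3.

-2.960

Iteration 1:
  x_1 = (-6 - (4)·3.000) / (5) = -3.600
  x_2 = (1 - (4)·-1.000) / (7) = 0.714
Iteration 2:
  x_1 = (-6 - (4)·0.714) / (5) = -1.771
  x_2 = (1 - (4)·-3.600) / (7) = 2.200
Iteration 3:
  x_1 = (-6 - (4)·2.200) / (5) = -2.960
  x_2 = (1 - (4)·-1.771) / (7) = 1.155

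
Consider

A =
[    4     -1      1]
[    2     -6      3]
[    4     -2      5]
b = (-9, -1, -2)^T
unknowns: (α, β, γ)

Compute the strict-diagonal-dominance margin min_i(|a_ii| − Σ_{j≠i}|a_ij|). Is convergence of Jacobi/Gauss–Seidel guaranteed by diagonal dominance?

row 1: |4| − (1+1) = 2
row 2: |-6| − (2+3) = 1
row 3: |5| − (4+2) = -1
minimum over rows = -1 → not strictly diagonally dominant

-1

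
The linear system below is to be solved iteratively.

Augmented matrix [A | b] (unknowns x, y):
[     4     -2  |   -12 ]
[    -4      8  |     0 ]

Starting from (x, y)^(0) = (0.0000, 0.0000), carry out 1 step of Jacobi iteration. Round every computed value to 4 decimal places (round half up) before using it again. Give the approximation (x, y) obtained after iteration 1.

(-3.0000, 0.0000)

Iteration 1:
  x = (-12 - (-2)·0.0000) / (4) = -3.0000
  y = (0 - (-4)·0.0000) / (8) = 0.0000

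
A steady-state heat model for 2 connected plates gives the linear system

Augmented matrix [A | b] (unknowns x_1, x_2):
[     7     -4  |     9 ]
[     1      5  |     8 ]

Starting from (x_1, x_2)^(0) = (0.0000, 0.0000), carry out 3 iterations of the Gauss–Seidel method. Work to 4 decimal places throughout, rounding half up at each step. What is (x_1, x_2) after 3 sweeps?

Iteration 1:
  x_1 = (9 - (-4)·0.0000) / (7) = 1.2857
  x_2 = (8 - (1)·1.2857) / (5) = 1.3429
Iteration 2:
  x_1 = (9 - (-4)·1.3429) / (7) = 2.0531
  x_2 = (8 - (1)·2.0531) / (5) = 1.1894
Iteration 3:
  x_1 = (9 - (-4)·1.1894) / (7) = 1.9654
  x_2 = (8 - (1)·1.9654) / (5) = 1.2069

(1.9654, 1.2069)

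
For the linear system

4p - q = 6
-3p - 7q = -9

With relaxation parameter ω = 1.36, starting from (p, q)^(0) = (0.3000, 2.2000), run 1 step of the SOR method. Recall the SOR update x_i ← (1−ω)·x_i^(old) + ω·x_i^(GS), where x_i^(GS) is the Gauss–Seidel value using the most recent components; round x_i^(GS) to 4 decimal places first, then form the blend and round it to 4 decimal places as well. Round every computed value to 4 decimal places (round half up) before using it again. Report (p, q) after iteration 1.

(2.6800, -0.6055)

Iteration 1:
  p: GS value = (6 - (-1)·2.2000) / (4) = 2.0500;  p ← (1−ω)·0.3000 + ω·2.0500 = 2.6800
  q: GS value = (-9 - (-3)·2.6800) / (-7) = 0.1371;  q ← (1−ω)·2.2000 + ω·0.1371 = -0.6055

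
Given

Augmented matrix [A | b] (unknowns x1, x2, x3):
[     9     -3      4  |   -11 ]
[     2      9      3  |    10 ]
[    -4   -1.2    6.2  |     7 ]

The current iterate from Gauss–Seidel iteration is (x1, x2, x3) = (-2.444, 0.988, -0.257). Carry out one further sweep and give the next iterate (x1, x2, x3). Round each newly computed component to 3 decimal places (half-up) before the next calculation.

(-0.779, 1.370, 0.892)

One sweep:
  x1 = (-11 - (-3)·0.988 - (4)·-0.257) / (9) = -0.779
  x2 = (10 - (2)·-0.779 - (3)·-0.257) / (9) = 1.370
  x3 = (7 - (-4)·-0.779 - (-1.2)·1.370) / (6.2) = 0.892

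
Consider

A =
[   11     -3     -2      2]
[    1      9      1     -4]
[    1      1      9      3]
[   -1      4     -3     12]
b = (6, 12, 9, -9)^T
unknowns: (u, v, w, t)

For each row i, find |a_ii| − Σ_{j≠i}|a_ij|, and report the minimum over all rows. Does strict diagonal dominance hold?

row 1: |11| − (3+2+2) = 4
row 2: |9| − (1+1+4) = 3
row 3: |9| − (1+1+3) = 4
row 4: |12| − (1+4+3) = 4
minimum over rows = 3 → strictly diagonally dominant (convergence guaranteed)

3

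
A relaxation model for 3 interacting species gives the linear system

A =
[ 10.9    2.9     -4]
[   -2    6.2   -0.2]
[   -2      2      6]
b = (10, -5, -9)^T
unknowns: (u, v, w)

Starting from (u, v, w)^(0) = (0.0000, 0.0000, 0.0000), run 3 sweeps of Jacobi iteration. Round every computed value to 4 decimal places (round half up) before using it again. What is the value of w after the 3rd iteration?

Iteration 1:
  u = (10 - (2.9)·0.0000 - (-4)·0.0000) / (10.9) = 0.9174
  v = (-5 - (-2)·0.0000 - (-0.2)·0.0000) / (6.2) = -0.8065
  w = (-9 - (-2)·0.0000 - (2)·0.0000) / (6) = -1.5000
Iteration 2:
  u = (10 - (2.9)·-0.8065 - (-4)·-1.5000) / (10.9) = 0.5815
  v = (-5 - (-2)·0.9174 - (-0.2)·-1.5000) / (6.2) = -0.5589
  w = (-9 - (-2)·0.9174 - (2)·-0.8065) / (6) = -0.9254
Iteration 3:
  u = (10 - (2.9)·-0.5589 - (-4)·-0.9254) / (10.9) = 0.7265
  v = (-5 - (-2)·0.5815 - (-0.2)·-0.9254) / (6.2) = -0.6487
  w = (-9 - (-2)·0.5815 - (2)·-0.5589) / (6) = -1.1199

-1.1199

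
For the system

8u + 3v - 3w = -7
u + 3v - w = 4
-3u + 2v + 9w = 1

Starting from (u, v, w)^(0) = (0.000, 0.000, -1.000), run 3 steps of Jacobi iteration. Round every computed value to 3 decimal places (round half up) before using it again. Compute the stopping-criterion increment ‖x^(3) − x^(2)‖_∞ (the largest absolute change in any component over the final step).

Iteration 1:
  u = (-7 - (3)·0.000 - (-3)·-1.000) / (8) = -1.250
  v = (4 - (1)·0.000 - (-1)·-1.000) / (3) = 1.000
  w = (1 - (-3)·0.000 - (2)·0.000) / (9) = 0.111
Iteration 2:
  u = (-7 - (3)·1.000 - (-3)·0.111) / (8) = -1.208
  v = (4 - (1)·-1.250 - (-1)·0.111) / (3) = 1.787
  w = (1 - (-3)·-1.250 - (2)·1.000) / (9) = -0.528
Iteration 3:
  u = (-7 - (3)·1.787 - (-3)·-0.528) / (8) = -1.743
  v = (4 - (1)·-1.208 - (-1)·-0.528) / (3) = 1.560
  w = (1 - (-3)·-1.208 - (2)·1.787) / (9) = -0.689
Change: (-0.535, -0.227, -0.161) → max |·| = 0.535

0.535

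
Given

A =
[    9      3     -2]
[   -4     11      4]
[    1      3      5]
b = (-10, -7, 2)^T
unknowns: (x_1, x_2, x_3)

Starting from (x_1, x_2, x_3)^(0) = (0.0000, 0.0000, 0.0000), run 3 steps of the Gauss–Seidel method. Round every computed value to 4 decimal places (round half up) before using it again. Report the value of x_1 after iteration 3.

-0.4094

Iteration 1:
  x_1 = (-10 - (3)·0.0000 - (-2)·0.0000) / (9) = -1.1111
  x_2 = (-7 - (-4)·-1.1111 - (4)·0.0000) / (11) = -1.0404
  x_3 = (2 - (1)·-1.1111 - (3)·-1.0404) / (5) = 1.2465
Iteration 2:
  x_1 = (-10 - (3)·-1.0404 - (-2)·1.2465) / (9) = -0.4873
  x_2 = (-7 - (-4)·-0.4873 - (4)·1.2465) / (11) = -1.2668
  x_3 = (2 - (1)·-0.4873 - (3)·-1.2668) / (5) = 1.2575
Iteration 3:
  x_1 = (-10 - (3)·-1.2668 - (-2)·1.2575) / (9) = -0.4094
  x_2 = (-7 - (-4)·-0.4094 - (4)·1.2575) / (11) = -1.2425
  x_3 = (2 - (1)·-0.4094 - (3)·-1.2425) / (5) = 1.2274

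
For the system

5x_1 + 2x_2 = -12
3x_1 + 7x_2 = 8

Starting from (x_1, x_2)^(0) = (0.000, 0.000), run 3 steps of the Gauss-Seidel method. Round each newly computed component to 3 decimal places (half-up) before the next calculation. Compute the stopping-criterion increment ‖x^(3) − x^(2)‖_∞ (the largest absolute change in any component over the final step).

Iteration 1:
  x_1 = (-12 - (2)·0.000) / (5) = -2.400
  x_2 = (8 - (3)·-2.400) / (7) = 2.171
Iteration 2:
  x_1 = (-12 - (2)·2.171) / (5) = -3.268
  x_2 = (8 - (3)·-3.268) / (7) = 2.543
Iteration 3:
  x_1 = (-12 - (2)·2.543) / (5) = -3.417
  x_2 = (8 - (3)·-3.417) / (7) = 2.607
Change: (-0.149, 0.064) → max |·| = 0.149

0.149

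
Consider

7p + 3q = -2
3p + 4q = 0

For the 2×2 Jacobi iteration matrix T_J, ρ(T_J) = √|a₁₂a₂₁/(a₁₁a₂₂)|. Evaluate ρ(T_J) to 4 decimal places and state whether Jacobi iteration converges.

a₁₂a₂₁/(a₁₁a₂₂) = (3)·(3) / ((7)·(4)) = 0.321429
ρ = √|0.321429| = √0.321429 = 0.5669
ρ < 1, so Jacobi converges

0.5669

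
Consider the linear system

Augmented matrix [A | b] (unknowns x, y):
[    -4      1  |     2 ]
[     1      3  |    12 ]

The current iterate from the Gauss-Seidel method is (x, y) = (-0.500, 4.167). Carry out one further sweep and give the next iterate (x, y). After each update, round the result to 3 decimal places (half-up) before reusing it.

One sweep:
  x = (2 - (1)·4.167) / (-4) = 0.542
  y = (12 - (1)·0.542) / (3) = 3.819

(0.542, 3.819)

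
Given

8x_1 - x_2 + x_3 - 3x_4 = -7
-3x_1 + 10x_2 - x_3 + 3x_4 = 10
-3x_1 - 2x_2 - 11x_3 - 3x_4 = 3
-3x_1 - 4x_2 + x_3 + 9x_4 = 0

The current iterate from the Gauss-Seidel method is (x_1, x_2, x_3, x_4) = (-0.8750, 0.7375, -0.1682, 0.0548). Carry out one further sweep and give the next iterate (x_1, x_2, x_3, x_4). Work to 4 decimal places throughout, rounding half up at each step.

One sweep:
  x_1 = (-7 - (-1)·0.7375 - (1)·-0.1682 - (-3)·0.0548) / (8) = -0.7412
  x_2 = (10 - (-3)·-0.7412 - (-1)·-0.1682 - (3)·0.0548) / (10) = 0.7444
  x_3 = (3 - (-3)·-0.7412 - (-2)·0.7444 - (-3)·0.0548) / (-11) = -0.2209
  x_4 = (0 - (-3)·-0.7412 - (-4)·0.7444 - (1)·-0.2209) / (9) = 0.1083

(-0.7412, 0.7444, -0.2209, 0.1083)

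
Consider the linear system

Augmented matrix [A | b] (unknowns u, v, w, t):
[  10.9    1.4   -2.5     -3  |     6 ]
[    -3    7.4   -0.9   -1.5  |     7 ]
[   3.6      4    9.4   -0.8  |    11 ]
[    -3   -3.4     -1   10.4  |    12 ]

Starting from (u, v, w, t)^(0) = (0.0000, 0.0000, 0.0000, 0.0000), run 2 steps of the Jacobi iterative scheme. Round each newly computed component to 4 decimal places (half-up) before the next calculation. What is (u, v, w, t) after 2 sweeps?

(1.0149, 1.5453, 0.6551, 1.7344)

Iteration 1:
  u = (6 - (1.4)·0.0000 - (-2.5)·0.0000 - (-3)·0.0000) / (10.9) = 0.5505
  v = (7 - (-3)·0.0000 - (-0.9)·0.0000 - (-1.5)·0.0000) / (7.4) = 0.9459
  w = (11 - (3.6)·0.0000 - (4)·0.0000 - (-0.8)·0.0000) / (9.4) = 1.1702
  t = (12 - (-3)·0.0000 - (-3.4)·0.0000 - (-1)·0.0000) / (10.4) = 1.1538
Iteration 2:
  u = (6 - (1.4)·0.9459 - (-2.5)·1.1702 - (-3)·1.1538) / (10.9) = 1.0149
  v = (7 - (-3)·0.5505 - (-0.9)·1.1702 - (-1.5)·1.1538) / (7.4) = 1.5453
  w = (11 - (3.6)·0.5505 - (4)·0.9459 - (-0.8)·1.1538) / (9.4) = 0.6551
  t = (12 - (-3)·0.5505 - (-3.4)·0.9459 - (-1)·1.1702) / (10.4) = 1.7344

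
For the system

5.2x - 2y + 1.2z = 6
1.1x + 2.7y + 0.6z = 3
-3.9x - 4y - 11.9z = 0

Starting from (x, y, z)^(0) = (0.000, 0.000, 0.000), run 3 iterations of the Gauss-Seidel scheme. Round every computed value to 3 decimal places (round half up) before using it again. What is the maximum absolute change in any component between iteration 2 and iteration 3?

Iteration 1:
  x = (6 - (-2)·0.000 - (1.2)·0.000) / (5.2) = 1.154
  y = (3 - (1.1)·1.154 - (0.6)·0.000) / (2.7) = 0.641
  z = (0 - (-3.9)·1.154 - (-4)·0.641) / (-11.9) = -0.594
Iteration 2:
  x = (6 - (-2)·0.641 - (1.2)·-0.594) / (5.2) = 1.537
  y = (3 - (1.1)·1.537 - (0.6)·-0.594) / (2.7) = 0.617
  z = (0 - (-3.9)·1.537 - (-4)·0.617) / (-11.9) = -0.711
Iteration 3:
  x = (6 - (-2)·0.617 - (1.2)·-0.711) / (5.2) = 1.555
  y = (3 - (1.1)·1.555 - (0.6)·-0.711) / (2.7) = 0.636
  z = (0 - (-3.9)·1.555 - (-4)·0.636) / (-11.9) = -0.723
Change: (0.018, 0.019, -0.012) → max |·| = 0.019

0.019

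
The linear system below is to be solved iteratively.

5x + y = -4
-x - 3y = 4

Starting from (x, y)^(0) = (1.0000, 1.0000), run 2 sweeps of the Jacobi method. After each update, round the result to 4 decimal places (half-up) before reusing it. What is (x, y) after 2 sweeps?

(-0.4667, -1.0000)

Iteration 1:
  x = (-4 - (1)·1.0000) / (5) = -1.0000
  y = (4 - (-1)·1.0000) / (-3) = -1.6667
Iteration 2:
  x = (-4 - (1)·-1.6667) / (5) = -0.4667
  y = (4 - (-1)·-1.0000) / (-3) = -1.0000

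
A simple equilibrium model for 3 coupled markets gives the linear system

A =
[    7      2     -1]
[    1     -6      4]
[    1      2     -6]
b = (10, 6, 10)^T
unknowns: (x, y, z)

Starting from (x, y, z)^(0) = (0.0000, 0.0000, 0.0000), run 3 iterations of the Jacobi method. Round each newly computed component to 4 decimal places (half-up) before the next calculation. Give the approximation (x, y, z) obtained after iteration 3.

Iteration 1:
  x = (10 - (2)·0.0000 - (-1)·0.0000) / (7) = 1.4286
  y = (6 - (1)·0.0000 - (4)·0.0000) / (-6) = -1.0000
  z = (10 - (1)·0.0000 - (2)·0.0000) / (-6) = -1.6667
Iteration 2:
  x = (10 - (2)·-1.0000 - (-1)·-1.6667) / (7) = 1.4762
  y = (6 - (1)·1.4286 - (4)·-1.6667) / (-6) = -1.8730
  z = (10 - (1)·1.4286 - (2)·-1.0000) / (-6) = -1.7619
Iteration 3:
  x = (10 - (2)·-1.8730 - (-1)·-1.7619) / (7) = 1.7120
  y = (6 - (1)·1.4762 - (4)·-1.7619) / (-6) = -1.9286
  z = (10 - (1)·1.4762 - (2)·-1.8730) / (-6) = -2.0450

(1.7120, -1.9286, -2.0450)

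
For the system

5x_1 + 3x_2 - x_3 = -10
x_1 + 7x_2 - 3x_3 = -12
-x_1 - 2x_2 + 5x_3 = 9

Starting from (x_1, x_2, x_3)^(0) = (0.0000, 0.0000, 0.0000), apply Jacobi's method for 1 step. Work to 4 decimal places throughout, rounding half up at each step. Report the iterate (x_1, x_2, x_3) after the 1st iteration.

(-2.0000, -1.7143, 1.8000)

Iteration 1:
  x_1 = (-10 - (3)·0.0000 - (-1)·0.0000) / (5) = -2.0000
  x_2 = (-12 - (1)·0.0000 - (-3)·0.0000) / (7) = -1.7143
  x_3 = (9 - (-1)·0.0000 - (-2)·0.0000) / (5) = 1.8000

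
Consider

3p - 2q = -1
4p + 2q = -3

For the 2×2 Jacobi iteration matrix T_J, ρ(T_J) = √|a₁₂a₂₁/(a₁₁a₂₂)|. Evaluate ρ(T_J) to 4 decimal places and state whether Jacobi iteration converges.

a₁₂a₂₁/(a₁₁a₂₂) = (-2)·(4) / ((3)·(2)) = -1.333333
ρ = √|-1.333333| = √1.333333 = 1.1547
ρ > 1, so Jacobi diverges

1.1547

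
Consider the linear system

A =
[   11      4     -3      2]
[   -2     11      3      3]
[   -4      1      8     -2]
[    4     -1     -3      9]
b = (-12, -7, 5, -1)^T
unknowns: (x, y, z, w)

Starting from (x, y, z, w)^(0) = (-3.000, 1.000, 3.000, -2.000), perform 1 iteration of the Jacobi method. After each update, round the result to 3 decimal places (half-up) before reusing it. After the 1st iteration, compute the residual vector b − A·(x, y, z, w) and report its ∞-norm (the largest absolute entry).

Iteration 1:
  x = (-12 - (4)·1.000 - (-3)·3.000 - (2)·-2.000) / (11) = -0.273
  y = (-7 - (-2)·-3.000 - (3)·3.000 - (3)·-2.000) / (11) = -1.455
  z = (5 - (-4)·-3.000 - (1)·1.000 - (-2)·-2.000) / (8) = -1.500
  w = (-1 - (4)·-3.000 - (-1)·1.000 - (-3)·3.000) / (9) = 2.333
Residual b − A·x = (-12.343, 5.960, 22.029, -26.860); ∞-norm = 26.860

26.860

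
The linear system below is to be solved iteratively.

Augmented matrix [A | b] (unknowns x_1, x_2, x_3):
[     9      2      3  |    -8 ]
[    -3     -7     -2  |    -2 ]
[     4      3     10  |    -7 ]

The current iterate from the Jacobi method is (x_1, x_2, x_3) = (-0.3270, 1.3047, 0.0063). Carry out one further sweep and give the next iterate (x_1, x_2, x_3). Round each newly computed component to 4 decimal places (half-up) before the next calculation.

(-1.1809, 0.4241, -0.9606)

One sweep:
  x_1 = (-8 - (2)·1.3047 - (3)·0.0063) / (9) = -1.1809
  x_2 = (-2 - (-3)·-0.3270 - (-2)·0.0063) / (-7) = 0.4241
  x_3 = (-7 - (4)·-0.3270 - (3)·1.3047) / (10) = -0.9606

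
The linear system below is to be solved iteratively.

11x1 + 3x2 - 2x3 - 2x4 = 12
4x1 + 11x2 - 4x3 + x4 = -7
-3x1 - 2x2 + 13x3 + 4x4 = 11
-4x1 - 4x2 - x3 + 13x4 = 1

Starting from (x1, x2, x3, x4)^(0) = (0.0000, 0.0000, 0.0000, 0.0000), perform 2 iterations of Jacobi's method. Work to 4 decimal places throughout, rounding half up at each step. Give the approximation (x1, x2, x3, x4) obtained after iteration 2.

(1.4323, -0.7323, 0.9763, 0.2819)

Iteration 1:
  x1 = (12 - (3)·0.0000 - (-2)·0.0000 - (-2)·0.0000) / (11) = 1.0909
  x2 = (-7 - (4)·0.0000 - (-4)·0.0000 - (1)·0.0000) / (11) = -0.6364
  x3 = (11 - (-3)·0.0000 - (-2)·0.0000 - (4)·0.0000) / (13) = 0.8462
  x4 = (1 - (-4)·0.0000 - (-4)·0.0000 - (-1)·0.0000) / (13) = 0.0769
Iteration 2:
  x1 = (12 - (3)·-0.6364 - (-2)·0.8462 - (-2)·0.0769) / (11) = 1.4323
  x2 = (-7 - (4)·1.0909 - (-4)·0.8462 - (1)·0.0769) / (11) = -0.7323
  x3 = (11 - (-3)·1.0909 - (-2)·-0.6364 - (4)·0.0769) / (13) = 0.9763
  x4 = (1 - (-4)·1.0909 - (-4)·-0.6364 - (-1)·0.8462) / (13) = 0.2819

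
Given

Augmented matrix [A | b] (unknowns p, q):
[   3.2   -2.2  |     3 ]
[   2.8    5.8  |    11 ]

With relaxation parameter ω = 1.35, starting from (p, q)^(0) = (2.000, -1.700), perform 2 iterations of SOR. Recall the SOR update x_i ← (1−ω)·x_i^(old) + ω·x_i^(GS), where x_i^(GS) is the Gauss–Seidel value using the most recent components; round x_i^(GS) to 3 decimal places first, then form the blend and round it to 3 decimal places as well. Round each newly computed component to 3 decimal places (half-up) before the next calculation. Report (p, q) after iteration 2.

(5.160, -2.137)

Iteration 1:
  p: GS value = (3 - (-2.2)·-1.700) / (3.2) = -0.231;  p ← (1−ω)·2.000 + ω·-0.231 = -1.012
  q: GS value = (11 - (2.8)·-1.012) / (5.8) = 2.385;  q ← (1−ω)·-1.700 + ω·2.385 = 3.815
Iteration 2:
  p: GS value = (3 - (-2.2)·3.815) / (3.2) = 3.560;  p ← (1−ω)·-1.012 + ω·3.560 = 5.160
  q: GS value = (11 - (2.8)·5.160) / (5.8) = -0.594;  q ← (1−ω)·3.815 + ω·-0.594 = -2.137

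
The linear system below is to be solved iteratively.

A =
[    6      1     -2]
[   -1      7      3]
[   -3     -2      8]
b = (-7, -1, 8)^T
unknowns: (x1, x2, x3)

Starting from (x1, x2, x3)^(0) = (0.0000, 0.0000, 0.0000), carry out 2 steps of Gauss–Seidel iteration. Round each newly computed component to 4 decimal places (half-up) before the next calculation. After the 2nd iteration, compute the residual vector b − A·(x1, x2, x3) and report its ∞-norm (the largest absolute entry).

0.2488

Iteration 1:
  x1 = (-7 - (1)·0.0000 - (-2)·0.0000) / (6) = -1.1667
  x2 = (-1 - (-1)·-1.1667 - (3)·0.0000) / (7) = -0.3095
  x3 = (8 - (-3)·-1.1667 - (-2)·-0.3095) / (8) = 0.4851
Iteration 2:
  x1 = (-7 - (1)·-0.3095 - (-2)·0.4851) / (6) = -0.9534
  x2 = (-1 - (-1)·-0.9534 - (3)·0.4851) / (7) = -0.4870
  x3 = (8 - (-3)·-0.9534 - (-2)·-0.4870) / (8) = 0.5207
Residual b − A·x = (0.2488, -0.1065, 0.0002); ∞-norm = 0.2488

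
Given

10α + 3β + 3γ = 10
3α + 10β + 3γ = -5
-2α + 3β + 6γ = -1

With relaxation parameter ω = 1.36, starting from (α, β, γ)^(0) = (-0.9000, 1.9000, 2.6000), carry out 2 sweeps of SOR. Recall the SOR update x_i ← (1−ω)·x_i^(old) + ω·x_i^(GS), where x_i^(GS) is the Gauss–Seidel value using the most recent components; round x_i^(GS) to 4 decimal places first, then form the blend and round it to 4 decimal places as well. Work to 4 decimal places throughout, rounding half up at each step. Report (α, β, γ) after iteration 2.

Iteration 1:
  α: GS value = (10 - (3)·1.9000 - (3)·2.6000) / (10) = -0.3500;  α ← (1−ω)·-0.9000 + ω·-0.3500 = -0.1520
  β: GS value = (-5 - (3)·-0.1520 - (3)·2.6000) / (10) = -1.2344;  β ← (1−ω)·1.9000 + ω·-1.2344 = -2.3628
  γ: GS value = (-1 - (-2)·-0.1520 - (3)·-2.3628) / (6) = 0.9641;  γ ← (1−ω)·2.6000 + ω·0.9641 = 0.3752
Iteration 2:
  α: GS value = (10 - (3)·-2.3628 - (3)·0.3752) / (10) = 1.5963;  α ← (1−ω)·-0.1520 + ω·1.5963 = 2.2257
  β: GS value = (-5 - (3)·2.2257 - (3)·0.3752) / (10) = -1.2803;  β ← (1−ω)·-2.3628 + ω·-1.2803 = -0.8906
  γ: GS value = (-1 - (-2)·2.2257 - (3)·-0.8906) / (6) = 1.0205;  γ ← (1−ω)·0.3752 + ω·1.0205 = 1.2528

(2.2257, -0.8906, 1.2528)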